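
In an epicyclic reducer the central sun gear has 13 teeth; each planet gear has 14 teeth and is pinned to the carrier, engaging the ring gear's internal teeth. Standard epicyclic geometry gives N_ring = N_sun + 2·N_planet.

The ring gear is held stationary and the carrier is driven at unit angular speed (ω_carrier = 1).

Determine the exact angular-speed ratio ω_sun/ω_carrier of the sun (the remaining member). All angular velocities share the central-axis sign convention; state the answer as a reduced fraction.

54/13

N_ring = 13 + 2·14 = 41
13(ω_s−ω_c) = −41(ω_r−ω_c),  ω_r=0, ω_c=1
ω_s = 1 − (41/13)(0−1) = 54/13
ω_s/ω_c = 54/13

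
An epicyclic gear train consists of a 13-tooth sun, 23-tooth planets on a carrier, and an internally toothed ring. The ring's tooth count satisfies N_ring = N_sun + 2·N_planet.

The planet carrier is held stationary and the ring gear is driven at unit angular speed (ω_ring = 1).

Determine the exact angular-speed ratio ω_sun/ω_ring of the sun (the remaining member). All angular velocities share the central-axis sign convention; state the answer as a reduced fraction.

N_ring = 13 + 2·23 = 59
13(ω_s−ω_c) = −59(ω_r−ω_c),  ω_c=0, ω_r=1
ω_s = 0 − (59/13)(1−0) = -59/13
ω_s/ω_r = -59/13

-59/13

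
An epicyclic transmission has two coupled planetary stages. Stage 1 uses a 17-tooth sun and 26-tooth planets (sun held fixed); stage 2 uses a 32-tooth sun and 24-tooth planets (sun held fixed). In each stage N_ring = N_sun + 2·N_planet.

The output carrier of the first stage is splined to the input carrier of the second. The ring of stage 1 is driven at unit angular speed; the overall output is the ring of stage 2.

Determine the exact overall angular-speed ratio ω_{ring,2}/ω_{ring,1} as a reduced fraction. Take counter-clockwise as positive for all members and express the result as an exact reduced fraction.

483/430

Stage 1: N_ring = 17 + 2·26 = 69
Stage 1: 17(ω_s−ω_c) = −69(ω_r−ω_c),  ω_s=0, ω_r=1
Stage 1: 17(0−ω_c) = −69(1−ω_c)  ⇒  86ω_c = 69  ⇒  ω_c = 69/86
  ⇒ ω_c¹/ω_r¹ = 69/86
Stage 2: N_ring = 32 + 2·24 = 80
Stage 2: 32(ω_s−ω_c) = −80(ω_r−ω_c),  ω_s=0, ω_c=1
Stage 2: ω_r = 1 − (32/80)(0−1) = 7/5
  ⇒ ω_r²/ω_c² = 7/5
Coupling ω_c² = ω_c¹ ⇒ overall = 69/86 × 7/5 = 483/430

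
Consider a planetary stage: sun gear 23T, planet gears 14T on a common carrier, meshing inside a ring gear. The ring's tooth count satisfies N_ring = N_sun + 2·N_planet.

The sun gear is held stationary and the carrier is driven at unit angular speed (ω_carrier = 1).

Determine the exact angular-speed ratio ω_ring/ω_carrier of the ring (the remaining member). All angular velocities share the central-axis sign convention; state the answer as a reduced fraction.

N_ring = 23 + 2·14 = 51
23(ω_s−ω_c) = −51(ω_r−ω_c),  ω_s=0, ω_c=1
ω_r = 1 − (23/51)(0−1) = 74/51
ω_r/ω_c = 74/51

74/51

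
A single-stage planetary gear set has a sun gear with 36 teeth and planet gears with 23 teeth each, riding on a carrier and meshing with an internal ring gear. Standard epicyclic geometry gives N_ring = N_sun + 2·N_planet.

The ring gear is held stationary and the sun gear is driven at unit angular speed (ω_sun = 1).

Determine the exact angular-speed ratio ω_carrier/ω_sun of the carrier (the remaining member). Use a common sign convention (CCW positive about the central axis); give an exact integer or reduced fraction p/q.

18/59

N_ring = 36 + 2·23 = 82
36(ω_s−ω_c) = −82(ω_r−ω_c),  ω_r=0, ω_s=1
36(1−ω_c) = −82(0−ω_c)  ⇒  118ω_c = 36  ⇒  ω_c = 18/59
ω_c/ω_s = 18/59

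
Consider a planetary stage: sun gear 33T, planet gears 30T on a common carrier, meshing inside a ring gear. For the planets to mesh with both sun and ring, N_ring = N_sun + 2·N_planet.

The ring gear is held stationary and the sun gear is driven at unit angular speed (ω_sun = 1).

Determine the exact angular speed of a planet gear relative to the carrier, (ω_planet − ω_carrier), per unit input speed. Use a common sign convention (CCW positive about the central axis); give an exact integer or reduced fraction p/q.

-341/420

N_ring = 33 + 2·30 = 93
33(ω_s−ω_c) = −93(ω_r−ω_c),  ω_r=0, ω_s=1
33(1−ω_c) = −93(0−ω_c)  ⇒  126ω_c = 33  ⇒  ω_c = 11/42
sun–planet: 33·(1−11/42) = −30·(ω_p−ω_c)  ⇒  ω_p−ω_c = −(33/30)·(31/42) = -341/420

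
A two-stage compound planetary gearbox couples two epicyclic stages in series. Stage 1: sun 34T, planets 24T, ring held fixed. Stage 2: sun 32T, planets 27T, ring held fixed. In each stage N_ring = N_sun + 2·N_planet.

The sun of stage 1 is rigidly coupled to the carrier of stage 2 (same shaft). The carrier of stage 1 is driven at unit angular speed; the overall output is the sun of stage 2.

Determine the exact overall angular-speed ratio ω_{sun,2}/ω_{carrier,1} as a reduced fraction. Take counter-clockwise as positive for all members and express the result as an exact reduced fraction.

1711/136

Stage 1: N_ring = 34 + 2·24 = 82
Stage 1: 34(ω_s−ω_c) = −82(ω_r−ω_c),  ω_r=0, ω_c=1
Stage 1: ω_s = 1 − (82/34)(0−1) = 58/17
  ⇒ ω_s¹/ω_c¹ = 58/17
Stage 2: N_ring = 32 + 2·27 = 86
Stage 2: 32(ω_s−ω_c) = −86(ω_r−ω_c),  ω_r=0, ω_c=1
Stage 2: ω_s = 1 − (86/32)(0−1) = 59/16
  ⇒ ω_s²/ω_c² = 59/16
Coupling ω_c² = ω_s¹ ⇒ overall = 58/17 × 59/16 = 1711/136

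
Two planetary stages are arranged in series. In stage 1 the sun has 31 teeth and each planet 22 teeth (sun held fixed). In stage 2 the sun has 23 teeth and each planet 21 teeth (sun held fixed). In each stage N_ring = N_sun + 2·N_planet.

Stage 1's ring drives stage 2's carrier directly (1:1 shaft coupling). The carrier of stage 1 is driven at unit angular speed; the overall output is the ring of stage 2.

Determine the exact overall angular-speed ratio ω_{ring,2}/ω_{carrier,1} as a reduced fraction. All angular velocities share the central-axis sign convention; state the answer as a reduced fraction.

Stage 1: N_ring = 31 + 2·22 = 75
Stage 1: 31(ω_s−ω_c) = −75(ω_r−ω_c),  ω_s=0, ω_c=1
Stage 1: ω_r = 1 − (31/75)(0−1) = 106/75
  ⇒ ω_r¹/ω_c¹ = 106/75
Stage 2: N_ring = 23 + 2·21 = 65
Stage 2: 23(ω_s−ω_c) = −65(ω_r−ω_c),  ω_s=0, ω_c=1
Stage 2: ω_r = 1 − (23/65)(0−1) = 88/65
  ⇒ ω_r²/ω_c² = 88/65
Coupling ω_c² = ω_r¹ ⇒ overall = 106/75 × 88/65 = 9328/4875

9328/4875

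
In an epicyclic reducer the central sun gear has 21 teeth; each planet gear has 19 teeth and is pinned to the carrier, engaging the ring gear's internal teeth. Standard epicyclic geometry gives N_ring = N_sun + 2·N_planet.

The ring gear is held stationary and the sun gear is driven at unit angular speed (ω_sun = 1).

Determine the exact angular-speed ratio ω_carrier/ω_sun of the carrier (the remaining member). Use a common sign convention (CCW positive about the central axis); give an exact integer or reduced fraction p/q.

21/80

N_ring = 21 + 2·19 = 59
21(ω_s−ω_c) = −59(ω_r−ω_c),  ω_r=0, ω_s=1
21(1−ω_c) = −59(0−ω_c)  ⇒  80ω_c = 21  ⇒  ω_c = 21/80
ω_c/ω_s = 21/80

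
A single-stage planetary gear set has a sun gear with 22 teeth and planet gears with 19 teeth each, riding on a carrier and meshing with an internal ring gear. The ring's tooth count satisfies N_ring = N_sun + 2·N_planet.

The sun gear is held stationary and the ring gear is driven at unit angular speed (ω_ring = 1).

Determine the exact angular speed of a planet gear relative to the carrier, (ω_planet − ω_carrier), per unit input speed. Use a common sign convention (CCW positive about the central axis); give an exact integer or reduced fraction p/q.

N_ring = 22 + 2·19 = 60
22(ω_s−ω_c) = −60(ω_r−ω_c),  ω_s=0, ω_r=1
22(0−ω_c) = −60(1−ω_c)  ⇒  82ω_c = 60  ⇒  ω_c = 30/41
sun–planet: 22·(0−30/41) = −19·(ω_p−ω_c)  ⇒  ω_p−ω_c = −(22/19)·(-30/41) = 660/779

660/779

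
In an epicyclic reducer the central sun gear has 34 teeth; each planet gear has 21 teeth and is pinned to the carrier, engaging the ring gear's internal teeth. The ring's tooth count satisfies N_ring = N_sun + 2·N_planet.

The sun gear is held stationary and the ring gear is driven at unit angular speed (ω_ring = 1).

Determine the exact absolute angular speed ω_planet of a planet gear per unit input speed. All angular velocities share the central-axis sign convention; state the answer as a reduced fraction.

38/21

N_ring = 34 + 2·21 = 76
34(ω_s−ω_c) = −76(ω_r−ω_c),  ω_s=0, ω_r=1
34(0−ω_c) = −76(1−ω_c)  ⇒  110ω_c = 76  ⇒  ω_c = 38/55
sun–planet: 34·(0−38/55) = −21·(ω_p−ω_c)  ⇒  ω_p−ω_c = −(34/21)·(-38/55) = 1292/1155
ω_p = 38/55 + 1292/1155 = 38/21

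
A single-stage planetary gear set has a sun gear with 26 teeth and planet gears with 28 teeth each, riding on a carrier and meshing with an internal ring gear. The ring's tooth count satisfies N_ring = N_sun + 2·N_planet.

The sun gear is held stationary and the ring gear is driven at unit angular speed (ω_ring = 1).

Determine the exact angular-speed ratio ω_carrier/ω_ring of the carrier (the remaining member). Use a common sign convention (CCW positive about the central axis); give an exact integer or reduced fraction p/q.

41/54

N_ring = 26 + 2·28 = 82
26(ω_s−ω_c) = −82(ω_r−ω_c),  ω_s=0, ω_r=1
26(0−ω_c) = −82(1−ω_c)  ⇒  108ω_c = 82  ⇒  ω_c = 41/54
ω_c/ω_r = 41/54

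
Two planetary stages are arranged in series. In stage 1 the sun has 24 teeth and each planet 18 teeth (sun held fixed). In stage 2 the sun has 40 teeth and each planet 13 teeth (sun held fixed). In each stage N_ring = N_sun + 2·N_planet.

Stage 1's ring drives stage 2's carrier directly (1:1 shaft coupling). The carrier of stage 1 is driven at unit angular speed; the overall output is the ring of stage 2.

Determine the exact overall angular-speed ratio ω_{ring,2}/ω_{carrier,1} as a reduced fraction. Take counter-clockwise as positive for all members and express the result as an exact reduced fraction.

371/165

Stage 1: N_ring = 24 + 2·18 = 60
Stage 1: 24(ω_s−ω_c) = −60(ω_r−ω_c),  ω_s=0, ω_c=1
Stage 1: ω_r = 1 − (24/60)(0−1) = 7/5
  ⇒ ω_r¹/ω_c¹ = 7/5
Stage 2: N_ring = 40 + 2·13 = 66
Stage 2: 40(ω_s−ω_c) = −66(ω_r−ω_c),  ω_s=0, ω_c=1
Stage 2: ω_r = 1 − (40/66)(0−1) = 53/33
  ⇒ ω_r²/ω_c² = 53/33
Coupling ω_c² = ω_r¹ ⇒ overall = 7/5 × 53/33 = 371/165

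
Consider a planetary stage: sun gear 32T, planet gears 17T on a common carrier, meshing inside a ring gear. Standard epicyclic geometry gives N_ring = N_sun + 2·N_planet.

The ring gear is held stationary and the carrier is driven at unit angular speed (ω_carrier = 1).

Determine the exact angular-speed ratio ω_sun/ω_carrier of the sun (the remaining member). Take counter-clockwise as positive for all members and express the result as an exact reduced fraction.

N_ring = 32 + 2·17 = 66
32(ω_s−ω_c) = −66(ω_r−ω_c),  ω_r=0, ω_c=1
ω_s = 1 − (66/32)(0−1) = 49/16
ω_s/ω_c = 49/16

49/16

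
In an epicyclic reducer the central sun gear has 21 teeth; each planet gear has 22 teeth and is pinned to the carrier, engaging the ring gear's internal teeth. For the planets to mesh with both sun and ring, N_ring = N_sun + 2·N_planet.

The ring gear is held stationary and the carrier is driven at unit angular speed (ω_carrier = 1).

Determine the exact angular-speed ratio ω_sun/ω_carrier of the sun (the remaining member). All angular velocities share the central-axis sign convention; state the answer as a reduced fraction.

86/21

N_ring = 21 + 2·22 = 65
21(ω_s−ω_c) = −65(ω_r−ω_c),  ω_r=0, ω_c=1
ω_s = 1 − (65/21)(0−1) = 86/21
ω_s/ω_c = 86/21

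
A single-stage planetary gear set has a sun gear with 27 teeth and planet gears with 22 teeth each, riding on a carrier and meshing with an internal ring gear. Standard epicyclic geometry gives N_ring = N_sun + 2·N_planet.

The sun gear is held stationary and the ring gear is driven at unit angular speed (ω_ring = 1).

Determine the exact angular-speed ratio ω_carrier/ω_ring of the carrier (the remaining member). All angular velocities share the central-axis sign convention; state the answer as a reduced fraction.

N_ring = 27 + 2·22 = 71
27(ω_s−ω_c) = −71(ω_r−ω_c),  ω_s=0, ω_r=1
27(0−ω_c) = −71(1−ω_c)  ⇒  98ω_c = 71  ⇒  ω_c = 71/98
ω_c/ω_r = 71/98

71/98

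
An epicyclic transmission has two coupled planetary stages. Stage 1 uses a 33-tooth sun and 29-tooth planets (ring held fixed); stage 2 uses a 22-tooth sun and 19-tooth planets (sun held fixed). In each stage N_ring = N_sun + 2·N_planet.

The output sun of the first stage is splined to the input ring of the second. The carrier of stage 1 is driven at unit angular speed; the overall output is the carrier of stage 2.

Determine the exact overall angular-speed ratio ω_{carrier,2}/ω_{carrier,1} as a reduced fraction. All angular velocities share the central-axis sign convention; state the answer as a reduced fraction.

Stage 1: N_ring = 33 + 2·29 = 91
Stage 1: 33(ω_s−ω_c) = −91(ω_r−ω_c),  ω_r=0, ω_c=1
Stage 1: ω_s = 1 − (91/33)(0−1) = 124/33
  ⇒ ω_s¹/ω_c¹ = 124/33
Stage 2: N_ring = 22 + 2·19 = 60
Stage 2: 22(ω_s−ω_c) = −60(ω_r−ω_c),  ω_s=0, ω_r=1
Stage 2: 22(0−ω_c) = −60(1−ω_c)  ⇒  82ω_c = 60  ⇒  ω_c = 30/41
  ⇒ ω_c²/ω_r² = 30/41
Coupling ω_r² = ω_s¹ ⇒ overall = 124/33 × 30/41 = 1240/451

1240/451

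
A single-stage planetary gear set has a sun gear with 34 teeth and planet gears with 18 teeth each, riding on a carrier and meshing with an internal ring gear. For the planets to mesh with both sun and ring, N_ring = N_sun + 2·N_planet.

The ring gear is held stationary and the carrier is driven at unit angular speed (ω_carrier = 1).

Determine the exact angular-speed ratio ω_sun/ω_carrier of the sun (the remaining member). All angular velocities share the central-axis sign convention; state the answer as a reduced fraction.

N_ring = 34 + 2·18 = 70
34(ω_s−ω_c) = −70(ω_r−ω_c),  ω_r=0, ω_c=1
ω_s = 1 − (70/34)(0−1) = 52/17
ω_s/ω_c = 52/17

52/17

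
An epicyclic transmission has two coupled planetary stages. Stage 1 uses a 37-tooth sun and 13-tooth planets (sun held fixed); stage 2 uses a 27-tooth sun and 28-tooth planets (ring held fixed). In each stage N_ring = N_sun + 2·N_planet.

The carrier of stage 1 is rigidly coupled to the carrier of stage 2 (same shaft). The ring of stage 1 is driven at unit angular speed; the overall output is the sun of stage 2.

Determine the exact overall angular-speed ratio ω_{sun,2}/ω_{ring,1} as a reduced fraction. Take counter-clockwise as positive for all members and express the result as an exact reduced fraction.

Stage 1: N_ring = 37 + 2·13 = 63
Stage 1: 37(ω_s−ω_c) = −63(ω_r−ω_c),  ω_s=0, ω_r=1
Stage 1: 37(0−ω_c) = −63(1−ω_c)  ⇒  100ω_c = 63  ⇒  ω_c = 63/100
  ⇒ ω_c¹/ω_r¹ = 63/100
Stage 2: N_ring = 27 + 2·28 = 83
Stage 2: 27(ω_s−ω_c) = −83(ω_r−ω_c),  ω_r=0, ω_c=1
Stage 2: ω_s = 1 − (83/27)(0−1) = 110/27
  ⇒ ω_s²/ω_c² = 110/27
Coupling ω_c² = ω_c¹ ⇒ overall = 63/100 × 110/27 = 77/30

77/30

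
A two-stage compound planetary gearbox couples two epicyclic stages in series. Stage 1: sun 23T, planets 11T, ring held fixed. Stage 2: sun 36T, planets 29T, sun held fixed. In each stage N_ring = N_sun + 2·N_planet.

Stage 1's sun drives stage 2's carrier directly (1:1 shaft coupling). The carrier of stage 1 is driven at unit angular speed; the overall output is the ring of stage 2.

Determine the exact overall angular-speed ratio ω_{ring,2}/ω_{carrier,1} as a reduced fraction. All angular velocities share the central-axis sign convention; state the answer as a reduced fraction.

Stage 1: N_ring = 23 + 2·11 = 45
Stage 1: 23(ω_s−ω_c) = −45(ω_r−ω_c),  ω_r=0, ω_c=1
Stage 1: ω_s = 1 − (45/23)(0−1) = 68/23
  ⇒ ω_s¹/ω_c¹ = 68/23
Stage 2: N_ring = 36 + 2·29 = 94
Stage 2: 36(ω_s−ω_c) = −94(ω_r−ω_c),  ω_s=0, ω_c=1
Stage 2: ω_r = 1 − (36/94)(0−1) = 65/47
  ⇒ ω_r²/ω_c² = 65/47
Coupling ω_c² = ω_s¹ ⇒ overall = 68/23 × 65/47 = 4420/1081

4420/1081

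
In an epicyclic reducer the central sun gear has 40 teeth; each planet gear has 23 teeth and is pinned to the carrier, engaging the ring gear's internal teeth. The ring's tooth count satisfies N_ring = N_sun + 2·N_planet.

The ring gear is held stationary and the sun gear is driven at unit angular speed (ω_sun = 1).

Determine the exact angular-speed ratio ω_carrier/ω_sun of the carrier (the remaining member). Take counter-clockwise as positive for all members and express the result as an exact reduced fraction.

20/63

N_ring = 40 + 2·23 = 86
40(ω_s−ω_c) = −86(ω_r−ω_c),  ω_r=0, ω_s=1
40(1−ω_c) = −86(0−ω_c)  ⇒  126ω_c = 40  ⇒  ω_c = 20/63
ω_c/ω_s = 20/63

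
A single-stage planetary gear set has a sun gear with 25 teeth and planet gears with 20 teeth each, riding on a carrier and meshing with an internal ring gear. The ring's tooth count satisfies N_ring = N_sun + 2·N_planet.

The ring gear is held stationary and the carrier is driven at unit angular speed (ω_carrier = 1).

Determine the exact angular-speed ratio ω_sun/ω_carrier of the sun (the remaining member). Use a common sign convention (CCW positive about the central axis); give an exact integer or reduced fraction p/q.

18/5

N_ring = 25 + 2·20 = 65
25(ω_s−ω_c) = −65(ω_r−ω_c),  ω_r=0, ω_c=1
ω_s = 1 − (65/25)(0−1) = 18/5
ω_s/ω_c = 18/5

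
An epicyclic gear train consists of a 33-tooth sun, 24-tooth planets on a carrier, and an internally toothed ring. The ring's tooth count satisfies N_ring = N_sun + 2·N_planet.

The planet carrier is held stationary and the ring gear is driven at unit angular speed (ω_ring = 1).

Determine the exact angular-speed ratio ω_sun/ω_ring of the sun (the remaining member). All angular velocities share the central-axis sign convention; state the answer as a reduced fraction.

-27/11

N_ring = 33 + 2·24 = 81
33(ω_s−ω_c) = −81(ω_r−ω_c),  ω_c=0, ω_r=1
ω_s = 0 − (81/33)(1−0) = -27/11
ω_s/ω_r = -27/11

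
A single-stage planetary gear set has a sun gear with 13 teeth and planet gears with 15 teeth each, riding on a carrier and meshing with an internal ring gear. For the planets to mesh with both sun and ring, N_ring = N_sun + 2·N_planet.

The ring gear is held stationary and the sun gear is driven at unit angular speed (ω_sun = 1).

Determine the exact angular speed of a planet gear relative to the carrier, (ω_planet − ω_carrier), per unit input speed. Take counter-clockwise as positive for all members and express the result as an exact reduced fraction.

N_ring = 13 + 2·15 = 43
13(ω_s−ω_c) = −43(ω_r−ω_c),  ω_r=0, ω_s=1
13(1−ω_c) = −43(0−ω_c)  ⇒  56ω_c = 13  ⇒  ω_c = 13/56
sun–planet: 13·(1−13/56) = −15·(ω_p−ω_c)  ⇒  ω_p−ω_c = −(13/15)·(43/56) = -559/840

-559/840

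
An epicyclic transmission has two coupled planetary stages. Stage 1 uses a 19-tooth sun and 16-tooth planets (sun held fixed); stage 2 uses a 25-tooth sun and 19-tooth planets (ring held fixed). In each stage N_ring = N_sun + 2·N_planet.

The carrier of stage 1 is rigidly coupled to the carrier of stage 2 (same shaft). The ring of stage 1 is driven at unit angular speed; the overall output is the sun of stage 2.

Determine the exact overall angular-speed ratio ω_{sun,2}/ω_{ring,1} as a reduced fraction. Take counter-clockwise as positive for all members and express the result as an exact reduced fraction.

2244/875

Stage 1: N_ring = 19 + 2·16 = 51
Stage 1: 19(ω_s−ω_c) = −51(ω_r−ω_c),  ω_s=0, ω_r=1
Stage 1: 19(0−ω_c) = −51(1−ω_c)  ⇒  70ω_c = 51  ⇒  ω_c = 51/70
  ⇒ ω_c¹/ω_r¹ = 51/70
Stage 2: N_ring = 25 + 2·19 = 63
Stage 2: 25(ω_s−ω_c) = −63(ω_r−ω_c),  ω_r=0, ω_c=1
Stage 2: ω_s = 1 − (63/25)(0−1) = 88/25
  ⇒ ω_s²/ω_c² = 88/25
Coupling ω_c² = ω_c¹ ⇒ overall = 51/70 × 88/25 = 2244/875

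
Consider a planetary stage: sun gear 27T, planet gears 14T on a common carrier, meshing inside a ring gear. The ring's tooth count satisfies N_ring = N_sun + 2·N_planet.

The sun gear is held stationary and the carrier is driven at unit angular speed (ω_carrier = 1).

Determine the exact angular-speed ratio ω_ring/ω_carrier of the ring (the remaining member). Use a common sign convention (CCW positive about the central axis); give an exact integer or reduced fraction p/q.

82/55

N_ring = 27 + 2·14 = 55
27(ω_s−ω_c) = −55(ω_r−ω_c),  ω_s=0, ω_c=1
ω_r = 1 − (27/55)(0−1) = 82/55
ω_r/ω_c = 82/55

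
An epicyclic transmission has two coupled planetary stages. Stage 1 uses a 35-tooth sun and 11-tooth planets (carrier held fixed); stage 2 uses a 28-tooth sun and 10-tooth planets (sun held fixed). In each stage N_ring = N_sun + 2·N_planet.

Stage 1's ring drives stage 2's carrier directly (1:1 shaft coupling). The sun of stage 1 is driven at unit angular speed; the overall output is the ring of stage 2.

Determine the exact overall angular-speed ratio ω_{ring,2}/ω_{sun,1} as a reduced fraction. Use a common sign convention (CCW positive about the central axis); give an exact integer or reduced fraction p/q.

Stage 1: N_ring = 35 + 2·11 = 57
Stage 1: 35(ω_s−ω_c) = −57(ω_r−ω_c),  ω_c=0, ω_s=1
Stage 1: ω_r = 0 − (35/57)(1−0) = -35/57
  ⇒ ω_r¹/ω_s¹ = -35/57
Stage 2: N_ring = 28 + 2·10 = 48
Stage 2: 28(ω_s−ω_c) = −48(ω_r−ω_c),  ω_s=0, ω_c=1
Stage 2: ω_r = 1 − (28/48)(0−1) = 19/12
  ⇒ ω_r²/ω_c² = 19/12
Coupling ω_c² = ω_r¹ ⇒ overall = -35/57 × 19/12 = -35/36

-35/36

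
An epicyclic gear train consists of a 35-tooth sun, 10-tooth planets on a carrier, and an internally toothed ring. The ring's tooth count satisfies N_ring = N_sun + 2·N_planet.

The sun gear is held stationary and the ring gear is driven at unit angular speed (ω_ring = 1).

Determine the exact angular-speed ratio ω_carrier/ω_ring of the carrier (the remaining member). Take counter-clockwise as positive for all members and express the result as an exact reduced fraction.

N_ring = 35 + 2·10 = 55
35(ω_s−ω_c) = −55(ω_r−ω_c),  ω_s=0, ω_r=1
35(0−ω_c) = −55(1−ω_c)  ⇒  90ω_c = 55  ⇒  ω_c = 11/18
ω_c/ω_r = 11/18

11/18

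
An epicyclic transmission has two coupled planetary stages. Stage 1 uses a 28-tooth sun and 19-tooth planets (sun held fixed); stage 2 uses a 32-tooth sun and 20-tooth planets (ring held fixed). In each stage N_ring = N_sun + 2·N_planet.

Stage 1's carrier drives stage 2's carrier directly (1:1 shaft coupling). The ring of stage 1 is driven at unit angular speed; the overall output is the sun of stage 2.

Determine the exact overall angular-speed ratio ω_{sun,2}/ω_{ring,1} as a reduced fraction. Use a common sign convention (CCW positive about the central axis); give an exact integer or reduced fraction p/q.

Stage 1: N_ring = 28 + 2·19 = 66
Stage 1: 28(ω_s−ω_c) = −66(ω_r−ω_c),  ω_s=0, ω_r=1
Stage 1: 28(0−ω_c) = −66(1−ω_c)  ⇒  94ω_c = 66  ⇒  ω_c = 33/47
  ⇒ ω_c¹/ω_r¹ = 33/47
Stage 2: N_ring = 32 + 2·20 = 72
Stage 2: 32(ω_s−ω_c) = −72(ω_r−ω_c),  ω_r=0, ω_c=1
Stage 2: ω_s = 1 − (72/32)(0−1) = 13/4
  ⇒ ω_s²/ω_c² = 13/4
Coupling ω_c² = ω_c¹ ⇒ overall = 33/47 × 13/4 = 429/188

429/188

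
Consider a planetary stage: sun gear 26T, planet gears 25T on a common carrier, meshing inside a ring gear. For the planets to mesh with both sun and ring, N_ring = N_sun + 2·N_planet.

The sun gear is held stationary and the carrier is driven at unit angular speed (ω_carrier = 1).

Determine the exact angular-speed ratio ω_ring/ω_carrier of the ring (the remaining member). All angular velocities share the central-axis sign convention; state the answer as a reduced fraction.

N_ring = 26 + 2·25 = 76
26(ω_s−ω_c) = −76(ω_r−ω_c),  ω_s=0, ω_c=1
ω_r = 1 − (26/76)(0−1) = 51/38
ω_r/ω_c = 51/38

51/38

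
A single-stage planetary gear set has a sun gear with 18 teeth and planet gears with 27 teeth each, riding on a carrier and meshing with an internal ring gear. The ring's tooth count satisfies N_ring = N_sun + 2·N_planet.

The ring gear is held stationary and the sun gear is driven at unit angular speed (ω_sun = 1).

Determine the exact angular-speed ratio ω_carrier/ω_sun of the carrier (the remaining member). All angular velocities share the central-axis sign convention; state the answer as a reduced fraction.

1/5

N_ring = 18 + 2·27 = 72
18(ω_s−ω_c) = −72(ω_r−ω_c),  ω_r=0, ω_s=1
18(1−ω_c) = −72(0−ω_c)  ⇒  90ω_c = 18  ⇒  ω_c = 1/5
ω_c/ω_s = 1/5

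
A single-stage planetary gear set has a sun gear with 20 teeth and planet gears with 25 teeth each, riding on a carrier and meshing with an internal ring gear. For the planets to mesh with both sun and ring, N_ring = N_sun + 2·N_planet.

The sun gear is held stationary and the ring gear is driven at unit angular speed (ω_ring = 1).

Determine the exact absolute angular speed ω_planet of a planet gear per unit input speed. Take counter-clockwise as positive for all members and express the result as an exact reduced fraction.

7/5

N_ring = 20 + 2·25 = 70
20(ω_s−ω_c) = −70(ω_r−ω_c),  ω_s=0, ω_r=1
20(0−ω_c) = −70(1−ω_c)  ⇒  90ω_c = 70  ⇒  ω_c = 7/9
sun–planet: 20·(0−7/9) = −25·(ω_p−ω_c)  ⇒  ω_p−ω_c = −(20/25)·(-7/9) = 28/45
ω_p = 7/9 + 28/45 = 7/5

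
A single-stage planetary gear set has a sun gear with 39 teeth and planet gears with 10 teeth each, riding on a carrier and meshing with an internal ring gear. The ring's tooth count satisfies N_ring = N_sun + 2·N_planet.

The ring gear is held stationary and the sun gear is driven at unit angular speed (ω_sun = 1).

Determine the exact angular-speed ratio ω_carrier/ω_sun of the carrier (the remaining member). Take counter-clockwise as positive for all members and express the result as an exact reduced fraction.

N_ring = 39 + 2·10 = 59
39(ω_s−ω_c) = −59(ω_r−ω_c),  ω_r=0, ω_s=1
39(1−ω_c) = −59(0−ω_c)  ⇒  98ω_c = 39  ⇒  ω_c = 39/98
ω_c/ω_s = 39/98

39/98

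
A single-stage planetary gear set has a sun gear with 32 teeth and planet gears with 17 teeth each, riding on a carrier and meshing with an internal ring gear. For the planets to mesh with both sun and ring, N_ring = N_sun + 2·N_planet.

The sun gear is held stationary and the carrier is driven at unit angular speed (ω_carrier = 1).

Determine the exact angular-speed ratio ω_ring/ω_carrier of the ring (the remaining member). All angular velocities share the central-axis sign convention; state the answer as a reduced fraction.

49/33

N_ring = 32 + 2·17 = 66
32(ω_s−ω_c) = −66(ω_r−ω_c),  ω_s=0, ω_c=1
ω_r = 1 − (32/66)(0−1) = 49/33
ω_r/ω_c = 49/33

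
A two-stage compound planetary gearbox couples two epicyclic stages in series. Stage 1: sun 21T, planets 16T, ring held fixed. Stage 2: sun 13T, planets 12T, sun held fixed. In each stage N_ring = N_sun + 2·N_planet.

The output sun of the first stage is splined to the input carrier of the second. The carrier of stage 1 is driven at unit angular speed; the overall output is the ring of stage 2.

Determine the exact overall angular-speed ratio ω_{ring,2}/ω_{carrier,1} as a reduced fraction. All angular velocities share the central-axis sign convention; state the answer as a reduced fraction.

100/21

Stage 1: N_ring = 21 + 2·16 = 53
Stage 1: 21(ω_s−ω_c) = −53(ω_r−ω_c),  ω_r=0, ω_c=1
Stage 1: ω_s = 1 − (53/21)(0−1) = 74/21
  ⇒ ω_s¹/ω_c¹ = 74/21
Stage 2: N_ring = 13 + 2·12 = 37
Stage 2: 13(ω_s−ω_c) = −37(ω_r−ω_c),  ω_s=0, ω_c=1
Stage 2: ω_r = 1 − (13/37)(0−1) = 50/37
  ⇒ ω_r²/ω_c² = 50/37
Coupling ω_c² = ω_s¹ ⇒ overall = 74/21 × 50/37 = 100/21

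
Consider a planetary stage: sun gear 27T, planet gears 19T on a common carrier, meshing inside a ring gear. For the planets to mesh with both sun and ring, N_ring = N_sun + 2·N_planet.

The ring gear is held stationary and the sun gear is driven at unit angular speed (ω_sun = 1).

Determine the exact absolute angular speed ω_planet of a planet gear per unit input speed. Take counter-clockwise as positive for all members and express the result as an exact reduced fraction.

N_ring = 27 + 2·19 = 65
27(ω_s−ω_c) = −65(ω_r−ω_c),  ω_r=0, ω_s=1
27(1−ω_c) = −65(0−ω_c)  ⇒  92ω_c = 27  ⇒  ω_c = 27/92
sun–planet: 27·(1−27/92) = −19·(ω_p−ω_c)  ⇒  ω_p−ω_c = −(27/19)·(65/92) = -1755/1748
ω_p = 27/92 − 1755/1748 = -27/38

-27/38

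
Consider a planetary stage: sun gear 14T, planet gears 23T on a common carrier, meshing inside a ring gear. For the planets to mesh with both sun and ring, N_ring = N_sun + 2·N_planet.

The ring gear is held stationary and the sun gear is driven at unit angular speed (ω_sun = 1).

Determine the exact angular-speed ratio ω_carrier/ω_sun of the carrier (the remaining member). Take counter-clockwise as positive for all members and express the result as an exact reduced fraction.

N_ring = 14 + 2·23 = 60
14(ω_s−ω_c) = −60(ω_r−ω_c),  ω_r=0, ω_s=1
14(1−ω_c) = −60(0−ω_c)  ⇒  74ω_c = 14  ⇒  ω_c = 7/37
ω_c/ω_s = 7/37

7/37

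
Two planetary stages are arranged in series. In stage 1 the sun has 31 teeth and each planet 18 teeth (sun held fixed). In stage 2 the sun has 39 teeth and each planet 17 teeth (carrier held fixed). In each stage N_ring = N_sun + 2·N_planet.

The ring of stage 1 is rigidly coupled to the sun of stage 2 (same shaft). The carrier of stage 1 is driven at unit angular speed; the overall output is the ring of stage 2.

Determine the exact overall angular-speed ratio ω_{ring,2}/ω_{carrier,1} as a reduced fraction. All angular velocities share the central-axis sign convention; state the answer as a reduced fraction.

Stage 1: N_ring = 31 + 2·18 = 67
Stage 1: 31(ω_s−ω_c) = −67(ω_r−ω_c),  ω_s=0, ω_c=1
Stage 1: ω_r = 1 − (31/67)(0−1) = 98/67
  ⇒ ω_r¹/ω_c¹ = 98/67
Stage 2: N_ring = 39 + 2·17 = 73
Stage 2: 39(ω_s−ω_c) = −73(ω_r−ω_c),  ω_c=0, ω_s=1
Stage 2: ω_r = 0 − (39/73)(1−0) = -39/73
  ⇒ ω_r²/ω_s² = -39/73
Coupling ω_s² = ω_r¹ ⇒ overall = 98/67 × -39/73 = -3822/4891

-3822/4891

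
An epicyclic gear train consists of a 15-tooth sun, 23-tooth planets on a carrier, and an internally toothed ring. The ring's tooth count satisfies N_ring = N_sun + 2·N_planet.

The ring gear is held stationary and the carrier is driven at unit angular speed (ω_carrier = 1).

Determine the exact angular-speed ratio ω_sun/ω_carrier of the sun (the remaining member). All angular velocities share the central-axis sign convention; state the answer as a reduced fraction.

76/15

N_ring = 15 + 2·23 = 61
15(ω_s−ω_c) = −61(ω_r−ω_c),  ω_r=0, ω_c=1
ω_s = 1 − (61/15)(0−1) = 76/15
ω_s/ω_c = 76/15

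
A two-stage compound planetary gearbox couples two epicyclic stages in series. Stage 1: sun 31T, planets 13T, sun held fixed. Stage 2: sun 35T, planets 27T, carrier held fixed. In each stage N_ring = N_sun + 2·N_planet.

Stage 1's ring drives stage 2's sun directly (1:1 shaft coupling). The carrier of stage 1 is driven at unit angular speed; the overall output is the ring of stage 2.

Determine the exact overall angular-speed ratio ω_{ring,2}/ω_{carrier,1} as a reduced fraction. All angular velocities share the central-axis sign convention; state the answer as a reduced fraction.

-3080/5073

Stage 1: N_ring = 31 + 2·13 = 57
Stage 1: 31(ω_s−ω_c) = −57(ω_r−ω_c),  ω_s=0, ω_c=1
Stage 1: ω_r = 1 − (31/57)(0−1) = 88/57
  ⇒ ω_r¹/ω_c¹ = 88/57
Stage 2: N_ring = 35 + 2·27 = 89
Stage 2: 35(ω_s−ω_c) = −89(ω_r−ω_c),  ω_c=0, ω_s=1
Stage 2: ω_r = 0 − (35/89)(1−0) = -35/89
  ⇒ ω_r²/ω_s² = -35/89
Coupling ω_s² = ω_r¹ ⇒ overall = 88/57 × -35/89 = -3080/5073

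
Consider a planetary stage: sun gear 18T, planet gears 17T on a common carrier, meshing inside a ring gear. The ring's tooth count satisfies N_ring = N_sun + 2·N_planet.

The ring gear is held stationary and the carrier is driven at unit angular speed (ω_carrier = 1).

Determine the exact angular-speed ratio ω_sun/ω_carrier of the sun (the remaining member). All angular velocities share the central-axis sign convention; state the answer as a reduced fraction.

35/9

N_ring = 18 + 2·17 = 52
18(ω_s−ω_c) = −52(ω_r−ω_c),  ω_r=0, ω_c=1
ω_s = 1 − (52/18)(0−1) = 35/9
ω_s/ω_c = 35/9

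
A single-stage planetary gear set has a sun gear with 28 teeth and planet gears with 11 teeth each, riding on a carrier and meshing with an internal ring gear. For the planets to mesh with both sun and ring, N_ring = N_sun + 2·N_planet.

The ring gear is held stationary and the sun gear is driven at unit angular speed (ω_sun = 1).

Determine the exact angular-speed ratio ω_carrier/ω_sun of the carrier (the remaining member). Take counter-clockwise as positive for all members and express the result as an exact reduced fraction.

N_ring = 28 + 2·11 = 50
28(ω_s−ω_c) = −50(ω_r−ω_c),  ω_r=0, ω_s=1
28(1−ω_c) = −50(0−ω_c)  ⇒  78ω_c = 28  ⇒  ω_c = 14/39
ω_c/ω_s = 14/39

14/39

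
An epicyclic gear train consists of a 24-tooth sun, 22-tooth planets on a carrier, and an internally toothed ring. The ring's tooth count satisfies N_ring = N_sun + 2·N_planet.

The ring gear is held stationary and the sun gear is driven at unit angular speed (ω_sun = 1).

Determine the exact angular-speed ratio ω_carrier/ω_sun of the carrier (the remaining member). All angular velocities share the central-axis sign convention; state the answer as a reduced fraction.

N_ring = 24 + 2·22 = 68
24(ω_s−ω_c) = −68(ω_r−ω_c),  ω_r=0, ω_s=1
24(1−ω_c) = −68(0−ω_c)  ⇒  92ω_c = 24  ⇒  ω_c = 6/23
ω_c/ω_s = 6/23

6/23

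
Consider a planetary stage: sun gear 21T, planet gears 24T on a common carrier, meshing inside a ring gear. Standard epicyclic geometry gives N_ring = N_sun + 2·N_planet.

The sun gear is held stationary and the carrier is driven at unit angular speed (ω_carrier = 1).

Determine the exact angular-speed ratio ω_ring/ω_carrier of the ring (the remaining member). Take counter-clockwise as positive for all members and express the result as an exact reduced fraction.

30/23

N_ring = 21 + 2·24 = 69
21(ω_s−ω_c) = −69(ω_r−ω_c),  ω_s=0, ω_c=1
ω_r = 1 − (21/69)(0−1) = 30/23
ω_r/ω_c = 30/23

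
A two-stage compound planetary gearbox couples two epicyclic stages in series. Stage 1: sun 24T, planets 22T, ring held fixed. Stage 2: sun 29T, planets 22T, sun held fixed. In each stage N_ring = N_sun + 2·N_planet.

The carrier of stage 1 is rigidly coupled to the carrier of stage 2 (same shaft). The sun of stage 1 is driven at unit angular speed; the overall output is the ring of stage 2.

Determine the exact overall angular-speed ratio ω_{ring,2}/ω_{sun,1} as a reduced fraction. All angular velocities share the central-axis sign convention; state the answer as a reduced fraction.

Stage 1: N_ring = 24 + 2·22 = 68
Stage 1: 24(ω_s−ω_c) = −68(ω_r−ω_c),  ω_r=0, ω_s=1
Stage 1: 24(1−ω_c) = −68(0−ω_c)  ⇒  92ω_c = 24  ⇒  ω_c = 6/23
  ⇒ ω_c¹/ω_s¹ = 6/23
Stage 2: N_ring = 29 + 2·22 = 73
Stage 2: 29(ω_s−ω_c) = −73(ω_r−ω_c),  ω_s=0, ω_c=1
Stage 2: ω_r = 1 − (29/73)(0−1) = 102/73
  ⇒ ω_r²/ω_c² = 102/73
Coupling ω_c² = ω_c¹ ⇒ overall = 6/23 × 102/73 = 612/1679

612/1679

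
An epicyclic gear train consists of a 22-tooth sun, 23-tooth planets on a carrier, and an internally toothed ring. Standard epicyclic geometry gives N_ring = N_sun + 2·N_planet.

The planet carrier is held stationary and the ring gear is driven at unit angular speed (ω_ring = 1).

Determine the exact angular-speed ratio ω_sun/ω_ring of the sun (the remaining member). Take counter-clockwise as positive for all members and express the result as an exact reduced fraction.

-34/11

N_ring = 22 + 2·23 = 68
22(ω_s−ω_c) = −68(ω_r−ω_c),  ω_c=0, ω_r=1
ω_s = 0 − (68/22)(1−0) = -34/11
ω_s/ω_r = -34/11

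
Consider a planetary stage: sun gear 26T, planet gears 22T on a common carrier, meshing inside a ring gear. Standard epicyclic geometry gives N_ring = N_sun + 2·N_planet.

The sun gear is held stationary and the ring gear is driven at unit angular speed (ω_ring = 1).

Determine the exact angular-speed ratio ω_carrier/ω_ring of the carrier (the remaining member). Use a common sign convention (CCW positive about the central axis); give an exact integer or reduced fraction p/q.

N_ring = 26 + 2·22 = 70
26(ω_s−ω_c) = −70(ω_r−ω_c),  ω_s=0, ω_r=1
26(0−ω_c) = −70(1−ω_c)  ⇒  96ω_c = 70  ⇒  ω_c = 35/48
ω_c/ω_r = 35/48

35/48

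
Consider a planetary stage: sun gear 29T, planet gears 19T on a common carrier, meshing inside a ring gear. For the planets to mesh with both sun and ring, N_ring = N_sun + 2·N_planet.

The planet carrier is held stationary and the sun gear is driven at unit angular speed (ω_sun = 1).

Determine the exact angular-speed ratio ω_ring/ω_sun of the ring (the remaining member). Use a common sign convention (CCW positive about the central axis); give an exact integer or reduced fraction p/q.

-29/67

N_ring = 29 + 2·19 = 67
29(ω_s−ω_c) = −67(ω_r−ω_c),  ω_c=0, ω_s=1
ω_r = 0 − (29/67)(1−0) = -29/67
ω_r/ω_s = -29/67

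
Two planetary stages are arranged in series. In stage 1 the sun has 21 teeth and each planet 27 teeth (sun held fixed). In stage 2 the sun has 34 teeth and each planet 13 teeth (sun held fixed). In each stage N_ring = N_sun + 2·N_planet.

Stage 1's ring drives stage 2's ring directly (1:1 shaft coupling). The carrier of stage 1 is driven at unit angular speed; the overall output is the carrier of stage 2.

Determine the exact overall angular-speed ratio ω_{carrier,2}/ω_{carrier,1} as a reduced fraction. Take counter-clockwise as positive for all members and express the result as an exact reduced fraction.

Stage 1: N_ring = 21 + 2·27 = 75
Stage 1: 21(ω_s−ω_c) = −75(ω_r−ω_c),  ω_s=0, ω_c=1
Stage 1: ω_r = 1 − (21/75)(0−1) = 32/25
  ⇒ ω_r¹/ω_c¹ = 32/25
Stage 2: N_ring = 34 + 2·13 = 60
Stage 2: 34(ω_s−ω_c) = −60(ω_r−ω_c),  ω_s=0, ω_r=1
Stage 2: 34(0−ω_c) = −60(1−ω_c)  ⇒  94ω_c = 60  ⇒  ω_c = 30/47
  ⇒ ω_c²/ω_r² = 30/47
Coupling ω_r² = ω_r¹ ⇒ overall = 32/25 × 30/47 = 192/235

192/235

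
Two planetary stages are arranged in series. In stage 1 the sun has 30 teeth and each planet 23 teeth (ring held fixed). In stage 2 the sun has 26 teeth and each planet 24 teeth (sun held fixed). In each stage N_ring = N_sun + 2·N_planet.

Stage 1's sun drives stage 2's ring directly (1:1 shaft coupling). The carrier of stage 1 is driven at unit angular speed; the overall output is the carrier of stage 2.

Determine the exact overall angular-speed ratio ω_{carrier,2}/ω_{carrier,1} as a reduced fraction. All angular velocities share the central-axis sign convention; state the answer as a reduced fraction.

Stage 1: N_ring = 30 + 2·23 = 76
Stage 1: 30(ω_s−ω_c) = −76(ω_r−ω_c),  ω_r=0, ω_c=1
Stage 1: ω_s = 1 − (76/30)(0−1) = 53/15
  ⇒ ω_s¹/ω_c¹ = 53/15
Stage 2: N_ring = 26 + 2·24 = 74
Stage 2: 26(ω_s−ω_c) = −74(ω_r−ω_c),  ω_s=0, ω_r=1
Stage 2: 26(0−ω_c) = −74(1−ω_c)  ⇒  100ω_c = 74  ⇒  ω_c = 37/50
  ⇒ ω_c²/ω_r² = 37/50
Coupling ω_r² = ω_s¹ ⇒ overall = 53/15 × 37/50 = 1961/750

1961/750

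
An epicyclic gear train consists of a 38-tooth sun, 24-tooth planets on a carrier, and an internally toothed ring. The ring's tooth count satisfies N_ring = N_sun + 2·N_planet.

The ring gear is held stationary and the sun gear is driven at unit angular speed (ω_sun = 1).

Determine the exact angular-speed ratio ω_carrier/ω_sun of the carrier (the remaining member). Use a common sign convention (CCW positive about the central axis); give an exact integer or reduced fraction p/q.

N_ring = 38 + 2·24 = 86
38(ω_s−ω_c) = −86(ω_r−ω_c),  ω_r=0, ω_s=1
38(1−ω_c) = −86(0−ω_c)  ⇒  124ω_c = 38  ⇒  ω_c = 19/62
ω_c/ω_s = 19/62

19/62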